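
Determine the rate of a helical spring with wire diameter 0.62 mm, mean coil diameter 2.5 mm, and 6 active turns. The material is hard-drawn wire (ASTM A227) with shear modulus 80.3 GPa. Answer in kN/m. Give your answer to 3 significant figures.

k = Gd⁴/(8D³N_a) = (80.3×10³ × 0.62⁴) / (8 × 2.5³ × 6)
  = 11865.4 / 750 = 15.821 N/mm

15.8 kN/m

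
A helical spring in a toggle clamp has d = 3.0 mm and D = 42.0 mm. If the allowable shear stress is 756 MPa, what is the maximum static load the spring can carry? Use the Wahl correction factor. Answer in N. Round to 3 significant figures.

C = D/d = 42.0/3.0 = 14.0000
K_W = (4C−1)/(4C−4) + 0.615/C = 55.000/52.000 + 0.0439 = 1.1016
τ_max = K·8FD/(πd³) → F_max = τ_allow·πd³/(8DK)
F_max = 756·π·3.0³/(8·42.0·1.1016) = 64126/370.14 = 173.25 N

173 N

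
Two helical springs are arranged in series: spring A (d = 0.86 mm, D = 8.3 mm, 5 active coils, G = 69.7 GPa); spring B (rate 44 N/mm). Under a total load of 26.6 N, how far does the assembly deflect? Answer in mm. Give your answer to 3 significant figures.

16.6 mm

k_A = Gd⁴/(8D³N_a) = (69.7×10³)(0.86⁴)/(8·8.3³·5) = 1.667 N/mm
Series: 1/k_eq = 1/1.667 + 1/44 = 0.62261; k_eq = 1.6061 N/mm
δ = F/k_eq = 26.6/1.6061 = 16.561 mm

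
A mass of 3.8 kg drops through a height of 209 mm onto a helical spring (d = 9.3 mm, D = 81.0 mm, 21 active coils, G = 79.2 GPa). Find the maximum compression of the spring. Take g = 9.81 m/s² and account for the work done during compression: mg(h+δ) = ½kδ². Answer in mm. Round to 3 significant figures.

54.4 mm

k = Gd⁴/(8D³N_a) = (79.2×10³)(9.3⁴)/(8·81.0³·21) = 6.6358 N/mm
W = mg = 3.8 × 9.81 = 37.278 N
½kδ² − Wδ − Wh = 0 → δ = (W + √(W² + 2kWh))/k
δ = (37.278 + √(1389.6 + 103400))/6.6358 = (37.278 + 323.71)/6.6358 = 54.401 mm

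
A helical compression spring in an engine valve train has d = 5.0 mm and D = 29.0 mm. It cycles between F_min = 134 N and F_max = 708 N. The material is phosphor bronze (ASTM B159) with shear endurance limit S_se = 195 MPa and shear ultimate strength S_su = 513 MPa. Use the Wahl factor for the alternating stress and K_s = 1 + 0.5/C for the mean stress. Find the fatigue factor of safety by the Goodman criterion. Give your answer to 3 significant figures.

C = D/d = 29.0/5.0 = 5.8000; K_W = (4C−1)/(4C−4)+0.615/C = 1.2623; K_s = 1+0.5/C = 1.0862
F_a = (F_max−F_min)/2 = 287 N; F_m = (F_max+F_min)/2 = 421 N
τ_a = K_W·8F_aD/(πd³) = 1.2623 × 169.55 = 214.03 MPa
τ_m = K_s·8F_mD/(πd³) = 1.0862 × 248.72 = 270.16 MPa
Goodman: 1/n_f = τ_a/S_se + τ_m/S_su = 214.03/195 + 270.16/513 = 1.09757 + 0.52663 = 1.6242
n_f = 1/1.6242 = 0.6157

0.616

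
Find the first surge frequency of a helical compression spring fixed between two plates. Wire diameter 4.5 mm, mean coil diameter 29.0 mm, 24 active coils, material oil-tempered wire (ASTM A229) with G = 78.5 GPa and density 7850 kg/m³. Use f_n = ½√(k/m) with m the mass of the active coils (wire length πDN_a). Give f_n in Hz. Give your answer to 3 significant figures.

k = Gd⁴/(8D³N_a) = (78.5×10³)(4.5⁴)/(8·29.0³·24) = 6.8742 N/mm = 6874.2 N/m
Wire length L = πDN_a = π·29.0·24 = 2186.5 mm
m = ρ·(πd²/4)·L = 7850 × 15.904×10⁻⁶ m² × 2.1865 m = 0.27299 kg
f_n = ½√(k/m) = 0.5·√(6874.2/0.27299) = 0.5·√(25181) = 79.343 Hz

79.3 Hz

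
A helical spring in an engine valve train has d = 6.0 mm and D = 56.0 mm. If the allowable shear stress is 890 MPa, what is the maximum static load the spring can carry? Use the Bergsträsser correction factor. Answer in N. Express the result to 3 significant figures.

C = D/d = 56.0/6.0 = 9.3333
K_B = (4C+2)/(4C−3) = 39.333/34.333 = 1.1456
τ_max = K·8FD/(πd³) → F_max = τ_allow·πd³/(8DK)
F_max = 890·π·6.0³/(8·56.0·1.1456) = 6.0394e+05/513.24 = 1176.7 N

1180 N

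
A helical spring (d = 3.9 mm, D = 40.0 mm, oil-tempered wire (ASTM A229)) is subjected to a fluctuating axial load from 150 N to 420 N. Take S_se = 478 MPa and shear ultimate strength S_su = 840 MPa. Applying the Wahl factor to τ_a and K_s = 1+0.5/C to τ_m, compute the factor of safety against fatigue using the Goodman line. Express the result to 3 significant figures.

C = D/d = 40.0/3.9 = 10.2564; K_W = (4C−1)/(4C−4)+0.615/C = 1.1410; K_s = 1+0.5/C = 1.0488
F_a = (F_max−F_min)/2 = 135 N; F_m = (F_max+F_min)/2 = 285 N
τ_a = K_W·8F_aD/(πd³) = 1.1410 × 231.81 = 264.5 MPa
τ_m = K_s·8F_mD/(πd³) = 1.0488 × 489.39 = 513.24 MPa
Goodman: 1/n_f = τ_a/S_se + τ_m/S_su = 264.5/478 + 513.24/840 = 0.55334 + 0.61100 = 1.1643
n_f = 1/1.1643 = 0.8589

0.859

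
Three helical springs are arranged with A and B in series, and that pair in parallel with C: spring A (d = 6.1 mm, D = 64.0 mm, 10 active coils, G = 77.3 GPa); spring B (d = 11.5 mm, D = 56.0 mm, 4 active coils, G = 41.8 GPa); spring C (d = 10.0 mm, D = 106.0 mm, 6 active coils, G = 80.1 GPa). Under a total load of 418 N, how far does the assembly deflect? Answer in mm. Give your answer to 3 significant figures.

k_A = Gd⁴/(8D³N_a) = (77.3×10³)(6.1⁴)/(8·64.0³·10) = 5.1035 N/mm
k_B = Gd⁴/(8D³N_a) = (41.8×10³)(11.5⁴)/(8·56.0³·4) = 130.09 N/mm
k_C = Gd⁴/(8D³N_a) = (80.1×10³)(10.0⁴)/(8·106.0³·6) = 14.011 N/mm
Springs A,B series: k_AB = 1/(1/5.1035+1/130.09) = 4.9109 N/mm; parallel with C: k_eq = 4.9109+14.011 = 18.922 N/mm
δ = F/k_eq = 418/18.922 = 22.091 mm

22.1 mm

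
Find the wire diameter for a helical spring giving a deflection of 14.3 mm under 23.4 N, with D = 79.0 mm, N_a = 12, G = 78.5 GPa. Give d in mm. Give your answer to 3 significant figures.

5.60 mm

Required rate k = F/δ = 23.4/14.3 = 1.6364 N/mm
d = (8D³N_a·k / G)^(1/4) = (8·79.0³·12·1.6364 / (78.5×10³))^0.25
  = (986.65)^0.25 = 5.6045 mm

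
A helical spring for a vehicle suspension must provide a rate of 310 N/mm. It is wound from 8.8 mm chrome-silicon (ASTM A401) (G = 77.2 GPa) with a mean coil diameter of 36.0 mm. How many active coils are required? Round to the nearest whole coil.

4

N_a = Gd⁴/(8D³k) = (77.2×10³ × 8.8⁴)/(8 × 36.0³ × 310)
    = 4.62965e+08 / 1.15707e+08 = 4.001 → 4 coils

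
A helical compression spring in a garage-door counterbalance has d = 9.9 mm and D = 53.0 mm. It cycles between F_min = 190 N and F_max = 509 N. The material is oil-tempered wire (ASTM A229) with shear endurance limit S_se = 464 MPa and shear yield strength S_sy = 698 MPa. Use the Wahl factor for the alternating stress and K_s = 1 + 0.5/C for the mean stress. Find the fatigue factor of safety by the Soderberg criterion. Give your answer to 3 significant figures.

C = D/d = 53.0/9.9 = 5.3535; K_W = (4C−1)/(4C−4)+0.615/C = 1.2872; K_s = 1+0.5/C = 1.0934
F_a = (F_max−F_min)/2 = 159.5 N; F_m = (F_max+F_min)/2 = 349.5 N
τ_a = K_W·8F_aD/(πd³) = 1.2872 × 22.186 = 28.556 MPa
τ_m = K_s·8F_mD/(πd³) = 1.0934 × 48.614 = 53.154 MPa
Soderberg: 1/n_f = τ_a/S_se + τ_m/S_sy = 28.556/464 + 53.154/698 = 0.06154 + 0.07615 = 0.1377
n_f = 1/0.1377 = 7.262

7.26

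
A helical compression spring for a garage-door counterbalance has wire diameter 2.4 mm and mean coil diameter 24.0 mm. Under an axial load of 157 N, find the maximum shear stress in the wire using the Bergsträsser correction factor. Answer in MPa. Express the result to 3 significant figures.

Spring index C = D/d = 24.0/2.4 = 10.0000
K_B = (4C+2)/(4C−3) = 42.000/37.000 = 1.1351
τ₀ = 8FD/(πd³) = 8·157·24.0/(π·2.4³) = 30144/43.429 = 694.09 MPa
τ_max = K·τ₀ = 1.1351 × 694.09 = 787.89 MPa

788 MPa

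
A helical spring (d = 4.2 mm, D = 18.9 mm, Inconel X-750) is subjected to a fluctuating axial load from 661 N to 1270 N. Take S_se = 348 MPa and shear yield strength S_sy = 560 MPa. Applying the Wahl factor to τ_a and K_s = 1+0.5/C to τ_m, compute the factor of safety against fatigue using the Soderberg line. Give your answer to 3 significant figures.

0.497

C = D/d = 18.9/4.2 = 4.5000; K_W = (4C−1)/(4C−4)+0.615/C = 1.3510; K_s = 1+0.5/C = 1.1111
F_a = (F_max−F_min)/2 = 304.5 N; F_m = (F_max+F_min)/2 = 965.5 N
τ_a = K_W·8F_aD/(πd³) = 1.3510 × 197.81 = 267.23 MPa
τ_m = K_s·8F_mD/(πd³) = 1.1111 × 627.2 = 696.89 MPa
Soderberg: 1/n_f = τ_a/S_se + τ_m/S_sy = 267.23/348 + 696.89/560 = 0.76790 + 1.24445 = 2.0123
n_f = 1/2.0123 = 0.4969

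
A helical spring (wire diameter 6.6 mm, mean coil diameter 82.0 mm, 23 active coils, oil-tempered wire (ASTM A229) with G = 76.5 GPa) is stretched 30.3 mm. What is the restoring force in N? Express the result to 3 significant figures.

k = Gd⁴/(8D³N_a) = (76.5×10³)(6.6⁴)/(8·82.0³·23) = 1.4308 N/mm
F = k·δ = 1.4308 × 30.3 = 43.353 N

43.4 N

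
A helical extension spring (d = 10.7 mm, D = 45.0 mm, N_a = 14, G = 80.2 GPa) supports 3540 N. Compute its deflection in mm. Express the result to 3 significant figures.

k = Gd⁴/(8D³N_a) = (80.2×10³)(10.7⁴)/(8·45.0³·14) = 103 N/mm
δ = F/k = 3540 / 103 = 34.368 mm

34.4 mm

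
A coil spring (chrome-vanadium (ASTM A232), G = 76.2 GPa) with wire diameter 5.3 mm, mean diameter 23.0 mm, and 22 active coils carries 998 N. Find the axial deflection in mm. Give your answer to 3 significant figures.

k = Gd⁴/(8D³N_a) = (76.2×10³)(5.3⁴)/(8·23.0³·22) = 28.078 N/mm
δ = F/k = 998 / 28.078 = 35.544 mm

35.5 mm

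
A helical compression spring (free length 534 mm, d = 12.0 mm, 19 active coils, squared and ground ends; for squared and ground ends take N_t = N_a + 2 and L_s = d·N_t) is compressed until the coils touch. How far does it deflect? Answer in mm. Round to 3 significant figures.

N_t = 21; L_s = 12.0·21 = 252 mm
δ_solid = L₀ − L_s = 534 − 252 = 282 mm

282 mm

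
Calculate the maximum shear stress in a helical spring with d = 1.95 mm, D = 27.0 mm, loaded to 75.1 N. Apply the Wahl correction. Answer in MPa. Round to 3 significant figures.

Spring index C = D/d = 27.0/1.95 = 13.8462
K_W = (4C−1)/(4C−4) + 0.615/C = 54.385/51.385 + 0.0444 = 1.1028
τ₀ = 8FD/(πd³) = 8·75.1·27.0/(π·1.95³) = 16221.6/23.295 = 696.37 MPa
τ_max = K·τ₀ = 1.1028 × 696.37 = 767.96 MPa

768 MPa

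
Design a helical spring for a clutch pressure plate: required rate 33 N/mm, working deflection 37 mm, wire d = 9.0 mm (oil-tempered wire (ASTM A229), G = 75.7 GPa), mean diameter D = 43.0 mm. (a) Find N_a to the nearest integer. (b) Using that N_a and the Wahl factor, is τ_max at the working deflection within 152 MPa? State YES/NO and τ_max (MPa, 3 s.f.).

(a) 24 coils; (b) NO, τ_max = 240 MPa

N_a = Gd⁴/(8D³k) = (75.7×10³)(9.0⁴)/(8·43.0³·33) = 23.66 → N_a = 24
Actual rate k = Gd⁴/(8D³·24) = 32.536 N/mm
Working load F = kδ = 32.536·37 = 1203.8 N
C = 43.0/9.0 = 4.7778; K_W = (4C−1)/(4C−4)+0.615/C = 1.3273
τ_max = K_W·8FD/(πd³) = 1.3273·180.82 = 239.99 MPa
τ_max > 152 MPa → exceeds allowable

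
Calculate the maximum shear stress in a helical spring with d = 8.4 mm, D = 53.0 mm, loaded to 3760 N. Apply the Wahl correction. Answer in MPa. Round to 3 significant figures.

Spring index C = D/d = 53.0/8.4 = 6.3095
K_W = (4C−1)/(4C−4) + 0.615/C = 24.238/21.238 + 0.0975 = 1.2387
τ₀ = 8FD/(πd³) = 8·3760·53.0/(π·8.4³) = 1.59424e+06/1862 = 856.18 MPa
τ_max = K·τ₀ = 1.2387 × 856.18 = 1060.6 MPa

1060 MPa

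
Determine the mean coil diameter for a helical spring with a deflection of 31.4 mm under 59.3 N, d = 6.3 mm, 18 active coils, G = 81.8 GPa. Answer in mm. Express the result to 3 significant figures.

78.0 mm

Required rate k = F/δ = 59.3/31.4 = 1.8885 N/mm
D = (Gd⁴/(8N_a·k))^(1/3) = (81.8×10³·6.3⁴/(8·18·1.8885))^(1/3)
  = (473836)^(1/3) = 77.9607 mm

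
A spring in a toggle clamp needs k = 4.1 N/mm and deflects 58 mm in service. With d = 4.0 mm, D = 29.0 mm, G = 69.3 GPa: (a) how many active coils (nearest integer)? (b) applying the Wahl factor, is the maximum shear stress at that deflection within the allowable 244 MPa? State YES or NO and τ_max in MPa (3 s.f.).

N_a = Gd⁴/(8D³k) = (69.3×10³)(4.0⁴)/(8·29.0³·4.1) = 22.18 → N_a = 22
Actual rate k = Gd⁴/(8D³·22) = 4.133 N/mm
Working load F = kδ = 4.133·58 = 239.71 N
C = 29.0/4.0 = 7.2500; K_W = (4C−1)/(4C−4)+0.615/C = 1.2048
τ_max = K_W·8FD/(πd³) = 1.2048·276.6 = 333.26 MPa
τ_max > 244 MPa → exceeds allowable

(a) 22 coils; (b) NO, τ_max = 333 MPa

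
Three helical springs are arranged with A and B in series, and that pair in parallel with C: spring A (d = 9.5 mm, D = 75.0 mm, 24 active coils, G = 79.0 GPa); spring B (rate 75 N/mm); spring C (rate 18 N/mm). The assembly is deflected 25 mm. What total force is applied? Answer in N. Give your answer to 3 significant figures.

k_A = Gd⁴/(8D³N_a) = (79.0×10³)(9.5⁴)/(8·75.0³·24) = 7.9439 N/mm
Springs A,B series: k_AB = 1/(1/7.9439+1/75) = 7.1831 N/mm; parallel with C: k_eq = 7.1831+18 = 25.183 N/mm
F = k_eq·δ = 25.183·25 = 629.58 N

630 N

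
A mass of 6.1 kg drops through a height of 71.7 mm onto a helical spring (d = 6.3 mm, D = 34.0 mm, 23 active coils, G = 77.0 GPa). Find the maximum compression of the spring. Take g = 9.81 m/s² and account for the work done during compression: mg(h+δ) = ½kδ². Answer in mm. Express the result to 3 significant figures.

26.5 mm

k = Gd⁴/(8D³N_a) = (77.0×10³)(6.3⁴)/(8·34.0³·23) = 16.773 N/mm
W = mg = 6.1 × 9.81 = 59.841 N
½kδ² − Wδ − Wh = 0 → δ = (W + √(W² + 2kWh))/k
δ = (59.841 + √(3580.9 + 143928))/16.773 = (59.841 + 384.07)/16.773 = 26.467 mm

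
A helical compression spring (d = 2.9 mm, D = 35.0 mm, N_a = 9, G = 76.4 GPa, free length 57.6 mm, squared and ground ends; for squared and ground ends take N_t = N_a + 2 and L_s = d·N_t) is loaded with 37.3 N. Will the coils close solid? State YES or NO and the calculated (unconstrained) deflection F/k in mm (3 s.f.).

NO, δ = 21.3 mm

k = Gd⁴/(8D³N_a) = (76.4×10³)(2.9⁴)/(8·35.0³·9) = 1.7504 N/mm
N_t = 11; L_s = 2.9·11 = 31.9 mm; δ_solid = L₀ − L_s = 57.6 − 31.9 = 25.7 mm
δ = F/k = 37.3/1.7504 = 21.309 mm
δ < δ_solid → spring does not go solid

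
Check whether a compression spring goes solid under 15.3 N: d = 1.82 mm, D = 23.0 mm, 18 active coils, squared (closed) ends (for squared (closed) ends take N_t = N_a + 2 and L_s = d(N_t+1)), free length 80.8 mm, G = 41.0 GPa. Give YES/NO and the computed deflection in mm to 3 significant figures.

YES, δ = 59.6 mm

k = Gd⁴/(8D³N_a) = (41.0×10³)(1.82⁴)/(8·23.0³·18) = 0.25676 N/mm
N_t = 20; L_s = 1.82·21 = 38.22 mm; δ_solid = L₀ − L_s = 80.8 − 38.22 = 42.58 mm
δ = F/k = 15.3/0.25676 = 59.589 mm
δ ≥ δ_solid → spring goes solid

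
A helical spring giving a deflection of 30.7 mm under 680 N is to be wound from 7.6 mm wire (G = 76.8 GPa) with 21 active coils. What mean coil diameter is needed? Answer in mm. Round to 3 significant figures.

41.0 mm

Required rate k = F/δ = 680/30.7 = 22.15 N/mm
D = (Gd⁴/(8N_a·k))^(1/3) = (76.8×10³·7.6⁴/(8·21·22.15))^(1/3)
  = (68855)^(1/3) = 40.9869 mm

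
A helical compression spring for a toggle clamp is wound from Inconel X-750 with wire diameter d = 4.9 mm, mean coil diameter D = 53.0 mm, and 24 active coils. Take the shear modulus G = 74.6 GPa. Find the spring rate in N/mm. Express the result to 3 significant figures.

k = Gd⁴/(8D³N_a) = (74.6×10³ × 4.9⁴) / (8 × 53.0³ × 24)
  = 4.30054e+07 / 2.85844e+07 = 1.5045 N/mm

1.50 N/mm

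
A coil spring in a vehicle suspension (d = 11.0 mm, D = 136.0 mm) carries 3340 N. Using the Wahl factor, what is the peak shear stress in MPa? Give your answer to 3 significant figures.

Spring index C = D/d = 136.0/11.0 = 12.3636
K_W = (4C−1)/(4C−4) + 0.615/C = 48.455/45.455 + 0.0497 = 1.1157
τ₀ = 8FD/(πd³) = 8·3340·136.0/(π·11.0³) = 3.63392e+06/4181.5 = 869.06 MPa
τ_max = K·τ₀ = 1.1157 × 869.06 = 969.64 MPa

970 MPa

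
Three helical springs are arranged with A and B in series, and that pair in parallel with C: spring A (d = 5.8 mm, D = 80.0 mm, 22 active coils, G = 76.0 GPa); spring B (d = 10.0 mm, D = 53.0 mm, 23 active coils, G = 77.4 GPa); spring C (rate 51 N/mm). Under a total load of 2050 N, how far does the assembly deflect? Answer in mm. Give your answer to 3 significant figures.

39.5 mm

k_A = Gd⁴/(8D³N_a) = (76.0×10³)(5.8⁴)/(8·80.0³·22) = 0.95443 N/mm
k_B = Gd⁴/(8D³N_a) = (77.4×10³)(10.0⁴)/(8·53.0³·23) = 28.255 N/mm
Springs A,B series: k_AB = 1/(1/0.95443+1/28.255) = 0.92324 N/mm; parallel with C: k_eq = 0.92324+51 = 51.923 N/mm
δ = F/k_eq = 2050/51.923 = 39.481 mm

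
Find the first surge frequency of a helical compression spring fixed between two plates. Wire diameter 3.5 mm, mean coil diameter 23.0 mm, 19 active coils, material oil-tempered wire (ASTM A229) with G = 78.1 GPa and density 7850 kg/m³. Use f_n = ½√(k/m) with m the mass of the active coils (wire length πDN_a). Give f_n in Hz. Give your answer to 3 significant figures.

k = Gd⁴/(8D³N_a) = (78.1×10³)(3.5⁴)/(8·23.0³·19) = 6.3372 N/mm = 6337.2 N/m
Wire length L = πDN_a = π·23.0·19 = 1372.9 mm
m = ρ·(πd²/4)·L = 7850 × 9.6211×10⁻⁶ m² × 1.3729 m = 0.10369 kg
f_n = ½√(k/m) = 0.5·√(6337.2/0.10369) = 0.5·√(61118) = 123.61 Hz

124 Hz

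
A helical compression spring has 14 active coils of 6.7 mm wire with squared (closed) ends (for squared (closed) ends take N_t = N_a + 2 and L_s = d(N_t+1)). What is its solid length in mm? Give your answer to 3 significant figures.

114 mm

squared (closed) ends: N_t = N_a + 2 = 14 + 2 = 16
L_s = d·(N_t+1) = 6.7 × 17 = 113.9 mm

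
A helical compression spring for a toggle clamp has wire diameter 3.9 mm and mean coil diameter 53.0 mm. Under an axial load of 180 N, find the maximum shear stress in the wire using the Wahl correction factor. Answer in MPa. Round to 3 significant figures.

Spring index C = D/d = 53.0/3.9 = 13.5897
K_W = (4C−1)/(4C−4) + 0.615/C = 53.359/50.359 + 0.0453 = 1.1048
τ₀ = 8FD/(πd³) = 8·180·53.0/(π·3.9³) = 76320/186.36 = 409.54 MPa
τ_max = K·τ₀ = 1.1048 × 409.54 = 452.47 MPa

452 MPa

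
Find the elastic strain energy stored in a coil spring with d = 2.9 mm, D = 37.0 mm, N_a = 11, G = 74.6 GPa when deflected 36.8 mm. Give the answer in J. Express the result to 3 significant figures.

0.802 J

k = Gd⁴/(8D³N_a) = (74.6×10³)(2.9⁴)/(8·37.0³·11) = 1.1837 N/mm
U = ½kδ² = 0.5 × 1.1837 × 36.8² = 801.51 N·mm = 0.80151 J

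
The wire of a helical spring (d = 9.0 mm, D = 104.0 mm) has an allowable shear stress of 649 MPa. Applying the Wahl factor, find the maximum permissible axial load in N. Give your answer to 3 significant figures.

C = D/d = 104.0/9.0 = 11.5556
K_W = (4C−1)/(4C−4) + 0.615/C = 45.222/42.222 + 0.0532 = 1.1243
τ_max = K·8FD/(πd³) → F_max = τ_allow·πd³/(8DK)
F_max = 649·π·9.0³/(8·104.0·1.1243) = 1.4864e+06/935.4 = 1589 N

1590 N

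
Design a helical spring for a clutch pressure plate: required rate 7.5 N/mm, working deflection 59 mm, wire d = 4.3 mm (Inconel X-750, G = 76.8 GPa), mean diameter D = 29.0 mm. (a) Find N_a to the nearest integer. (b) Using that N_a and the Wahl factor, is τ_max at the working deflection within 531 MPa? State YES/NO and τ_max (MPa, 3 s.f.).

N_a = Gd⁴/(8D³k) = (76.8×10³)(4.3⁴)/(8·29.0³·7.5) = 17.94 → N_a = 18
Actual rate k = Gd⁴/(8D³·18) = 7.4762 N/mm
Working load F = kδ = 7.4762·59 = 441.09 N
C = 29.0/4.3 = 6.7442; K_W = (4C−1)/(4C−4)+0.615/C = 1.2218
τ_max = K_W·8FD/(πd³) = 1.2218·409.7 = 500.55 MPa
τ_max ≤ 531 MPa → acceptable

(a) 18 coils; (b) YES, τ_max = 501 MPa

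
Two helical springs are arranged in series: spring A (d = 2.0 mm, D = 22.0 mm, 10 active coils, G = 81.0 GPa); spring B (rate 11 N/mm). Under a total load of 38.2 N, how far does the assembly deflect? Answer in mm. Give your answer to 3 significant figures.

k_A = Gd⁴/(8D³N_a) = (81.0×10³)(2.0⁴)/(8·22.0³·10) = 1.5214 N/mm
Series: 1/k_eq = 1/1.5214 + 1/11 = 0.74819; k_eq = 1.3366 N/mm
δ = F/k_eq = 38.2/1.3366 = 28.581 mm

28.6 mm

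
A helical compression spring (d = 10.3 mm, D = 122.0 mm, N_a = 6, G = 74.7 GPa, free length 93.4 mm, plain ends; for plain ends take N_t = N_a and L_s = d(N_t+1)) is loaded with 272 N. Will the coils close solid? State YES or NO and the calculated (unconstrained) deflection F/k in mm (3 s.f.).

YES, δ = 28.2 mm

k = Gd⁴/(8D³N_a) = (74.7×10³)(10.3⁴)/(8·122.0³·6) = 9.646 N/mm
N_t = 6; L_s = 10.3·7 = 72.1 mm; δ_solid = L₀ − L_s = 93.4 − 72.1 = 21.3 mm
δ = F/k = 272/9.646 = 28.198 mm
δ ≥ δ_solid → spring goes solid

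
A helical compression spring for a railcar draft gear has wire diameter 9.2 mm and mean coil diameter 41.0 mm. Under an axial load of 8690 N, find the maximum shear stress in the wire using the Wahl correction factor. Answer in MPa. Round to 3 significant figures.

Spring index C = D/d = 41.0/9.2 = 4.4565
K_W = (4C−1)/(4C−4) + 0.615/C = 16.826/13.826 + 0.1380 = 1.3550
τ₀ = 8FD/(πd³) = 8·8690·41.0/(π·9.2³) = 2.85032e+06/2446.3 = 1165.1 MPa
τ_max = K·τ₀ = 1.3550 × 1165.1 = 1578.8 MPa

1580 MPa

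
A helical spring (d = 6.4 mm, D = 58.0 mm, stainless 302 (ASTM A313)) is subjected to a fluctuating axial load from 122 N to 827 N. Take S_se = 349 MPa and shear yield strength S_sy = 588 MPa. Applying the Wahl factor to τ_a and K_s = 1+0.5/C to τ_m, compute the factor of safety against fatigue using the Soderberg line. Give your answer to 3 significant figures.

C = D/d = 58.0/6.4 = 9.0625; K_W = (4C−1)/(4C−4)+0.615/C = 1.1609; K_s = 1+0.5/C = 1.0552
F_a = (F_max−F_min)/2 = 352.5 N; F_m = (F_max+F_min)/2 = 474.5 N
τ_a = K_W·8F_aD/(πd³) = 1.1609 × 198.6 = 230.56 MPa
τ_m = K_s·8F_mD/(πd³) = 1.0552 × 267.34 = 282.09 MPa
Soderberg: 1/n_f = τ_a/S_se + τ_m/S_sy = 230.56/349 + 282.09/588 = 0.66062 + 0.47975 = 1.1404
n_f = 1/1.1404 = 0.8769

0.877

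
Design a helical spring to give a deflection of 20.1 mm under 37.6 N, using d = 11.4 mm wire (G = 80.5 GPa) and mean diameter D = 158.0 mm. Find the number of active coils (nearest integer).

23

Required rate k = F/δ = 37.6/20.1 = 1.8706 N/mm
N_a = Gd⁴/(8D³k) = (80.5×10³ × 11.4⁴)/(8 × 158.0³ × 1.8706)
    = 1.35961e+09 / 5.90273e+07 = 23.03 → 23 coils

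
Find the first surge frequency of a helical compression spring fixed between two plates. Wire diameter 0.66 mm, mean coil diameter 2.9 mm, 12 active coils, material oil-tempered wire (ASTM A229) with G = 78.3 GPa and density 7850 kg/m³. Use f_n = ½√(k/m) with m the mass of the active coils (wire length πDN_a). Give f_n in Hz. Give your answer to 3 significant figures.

2320 Hz

k = Gd⁴/(8D³N_a) = (78.3×10³)(0.66⁴)/(8·2.9³·12) = 6.3456 N/mm = 6345.6 N/m
Wire length L = πDN_a = π·2.9·12 = 109.33 mm
m = ρ·(πd²/4)·L = 7850 × 0.34212×10⁻⁶ m² × 0.10933 m = 0.00029361 kg
f_n = ½√(k/m) = 0.5·√(6345.6/0.00029361) = 0.5·√(2.1612e+07) = 2324.4 Hz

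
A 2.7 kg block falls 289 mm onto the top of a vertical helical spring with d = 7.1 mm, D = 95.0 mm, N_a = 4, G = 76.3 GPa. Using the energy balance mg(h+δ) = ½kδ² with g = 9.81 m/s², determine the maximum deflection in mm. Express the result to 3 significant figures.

k = Gd⁴/(8D³N_a) = (76.3×10³)(7.1⁴)/(8·95.0³·4) = 7.067 N/mm
W = mg = 2.7 × 9.81 = 26.487 N
½kδ² − Wδ − Wh = 0 → δ = (W + √(W² + 2kWh))/k
δ = (26.487 + √(701.56 + 108193))/7.067 = (26.487 + 329.99)/7.067 = 50.442 mm

50.4 mm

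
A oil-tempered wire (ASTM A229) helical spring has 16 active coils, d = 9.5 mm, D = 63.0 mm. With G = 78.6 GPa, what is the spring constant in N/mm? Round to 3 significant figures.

20.0 N/mm

k = Gd⁴/(8D³N_a) = (78.6×10³ × 9.5⁴) / (8 × 63.0³ × 16)
  = 6.40202e+08 / 3.2006e+07 = 20.003 N/mm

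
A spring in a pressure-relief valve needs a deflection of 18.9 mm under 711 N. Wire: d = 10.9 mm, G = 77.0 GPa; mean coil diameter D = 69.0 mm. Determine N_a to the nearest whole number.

Required rate k = F/δ = 711/18.9 = 37.619 N/mm
N_a = Gd⁴/(8D³k) = (77.0×10³ × 10.9⁴)/(8 × 69.0³ × 37.619)
    = 1.08692e+09 / 9.88656e+07 = 10.99 → 11 coils

11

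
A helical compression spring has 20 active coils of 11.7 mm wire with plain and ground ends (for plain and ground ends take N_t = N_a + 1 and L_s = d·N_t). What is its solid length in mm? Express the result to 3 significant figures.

plain and ground ends: N_t = N_a + 1 = 20 + 1 = 21
L_s = d·N_t = 11.7 × 21 = 245.7 mm

246 mm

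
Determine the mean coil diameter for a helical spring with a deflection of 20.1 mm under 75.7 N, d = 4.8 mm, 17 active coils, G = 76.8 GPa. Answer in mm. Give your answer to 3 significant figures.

Required rate k = F/δ = 75.7/20.1 = 3.7662 N/mm
D = (Gd⁴/(8N_a·k))^(1/3) = (76.8×10³·4.8⁴/(8·17·3.7662))^(1/3)
  = (79595.3)^(1/3) = 43.0159 mm

43.0 mm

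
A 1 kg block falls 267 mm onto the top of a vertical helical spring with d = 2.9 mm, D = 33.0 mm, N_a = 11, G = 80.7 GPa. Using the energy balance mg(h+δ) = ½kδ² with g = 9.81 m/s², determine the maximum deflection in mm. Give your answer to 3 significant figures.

k = Gd⁴/(8D³N_a) = (80.7×10³)(2.9⁴)/(8·33.0³·11) = 1.8048 N/mm
W = mg = 1 × 9.81 = 9.81 N
½kδ² − Wδ − Wh = 0 → δ = (W + √(W² + 2kWh))/k
δ = (9.81 + √(96.236 + 9454.78))/1.8048 = (9.81 + 97.729)/1.8048 = 59.584 mm

59.6 mm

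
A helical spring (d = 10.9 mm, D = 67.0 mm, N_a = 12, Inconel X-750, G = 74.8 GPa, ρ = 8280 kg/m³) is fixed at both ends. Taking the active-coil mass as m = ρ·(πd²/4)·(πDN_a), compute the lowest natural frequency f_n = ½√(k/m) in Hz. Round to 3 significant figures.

68.4 Hz

k = Gd⁴/(8D³N_a) = (74.8×10³)(10.9⁴)/(8·67.0³·12) = 36.569 N/mm = 36569 N/m
Wire length L = πDN_a = π·67.0·12 = 2525.8 mm
m = ρ·(πd²/4)·L = 8280 × 93.313×10⁻⁶ m² × 2.5258 m = 1.9515 kg
f_n = ½√(k/m) = 0.5·√(36569/1.9515) = 0.5·√(18738) = 68.444 Hz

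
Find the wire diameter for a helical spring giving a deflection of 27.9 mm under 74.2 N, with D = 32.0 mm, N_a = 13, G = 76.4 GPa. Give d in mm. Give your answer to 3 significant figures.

3.30 mm

Required rate k = F/δ = 74.2/27.9 = 2.6595 N/mm
d = (8D³N_a·k / G)^(1/4) = (8·32.0³·13·2.6595 / (76.4×10³))^0.25
  = (118.63)^0.25 = 3.3003 mm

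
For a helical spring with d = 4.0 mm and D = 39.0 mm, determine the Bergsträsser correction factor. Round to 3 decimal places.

C = D/d = 39.0/4.0 = 9.7500
K_B = (4C+2)/(4C−3) = 41.000/36.000 = 1.1389

1.139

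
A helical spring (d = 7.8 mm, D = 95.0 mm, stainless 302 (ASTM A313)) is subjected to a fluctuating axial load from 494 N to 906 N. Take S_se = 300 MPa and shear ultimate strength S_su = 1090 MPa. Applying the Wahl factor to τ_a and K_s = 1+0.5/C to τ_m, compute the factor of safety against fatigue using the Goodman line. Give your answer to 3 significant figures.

C = D/d = 95.0/7.8 = 12.1795; K_W = (4C−1)/(4C−4)+0.615/C = 1.1176; K_s = 1+0.5/C = 1.0411
F_a = (F_max−F_min)/2 = 206 N; F_m = (F_max+F_min)/2 = 700 N
τ_a = K_W·8F_aD/(πd³) = 1.1176 × 105.01 = 117.36 MPa
τ_m = K_s·8F_mD/(πd³) = 1.0411 × 356.84 = 371.49 MPa
Goodman: 1/n_f = τ_a/S_se + τ_m/S_su = 117.36/300 + 371.49/1090 = 0.39121 + 0.34082 = 0.73203
n_f = 1/0.73203 = 1.366

1.37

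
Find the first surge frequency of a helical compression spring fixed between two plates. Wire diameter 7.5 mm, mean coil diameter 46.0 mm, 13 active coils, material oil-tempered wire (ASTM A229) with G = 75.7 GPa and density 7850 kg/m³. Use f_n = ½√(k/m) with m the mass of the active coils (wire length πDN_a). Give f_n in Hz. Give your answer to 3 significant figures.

k = Gd⁴/(8D³N_a) = (75.7×10³)(7.5⁴)/(8·46.0³·13) = 23.661 N/mm = 23661 N/m
Wire length L = πDN_a = π·46.0·13 = 1878.7 mm
m = ρ·(πd²/4)·L = 7850 × 44.179×10⁻⁶ m² × 1.8787 m = 0.65153 kg
f_n = ½√(k/m) = 0.5·√(23661/0.65153) = 0.5·√(36316) = 95.284 Hz

95.3 Hz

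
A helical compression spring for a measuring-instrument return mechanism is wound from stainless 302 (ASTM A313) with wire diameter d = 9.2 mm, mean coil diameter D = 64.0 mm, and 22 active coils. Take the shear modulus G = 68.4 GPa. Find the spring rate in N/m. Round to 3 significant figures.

k = Gd⁴/(8D³N_a) = (68.4×10³ × 9.2⁴) / (8 × 64.0³ × 22)
  = 4.90013e+08 / 4.61373e+07 = 10.621 N/mm = 10621 N/m

10600 N/m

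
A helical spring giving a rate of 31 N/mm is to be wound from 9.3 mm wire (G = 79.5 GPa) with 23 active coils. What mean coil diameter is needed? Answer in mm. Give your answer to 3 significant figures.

47.1 mm

D = (Gd⁴/(8N_a·k))^(1/3) = (79.5×10³·9.3⁴/(8·23·31))^(1/3)
  = (104260)^(1/3) = 47.0659 mm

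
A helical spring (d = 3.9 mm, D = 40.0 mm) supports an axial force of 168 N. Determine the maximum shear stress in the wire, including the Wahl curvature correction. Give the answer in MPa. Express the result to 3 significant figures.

329 MPa

Spring index C = D/d = 40.0/3.9 = 10.2564
K_W = (4C−1)/(4C−4) + 0.615/C = 40.026/37.026 + 0.0600 = 1.1410
τ₀ = 8FD/(πd³) = 8·168·40.0/(π·3.9³) = 53760/186.36 = 288.48 MPa
τ_max = K·τ₀ = 1.1410 × 288.48 = 329.15 MPa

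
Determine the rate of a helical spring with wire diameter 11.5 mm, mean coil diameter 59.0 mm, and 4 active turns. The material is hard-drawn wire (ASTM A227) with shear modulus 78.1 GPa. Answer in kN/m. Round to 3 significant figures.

k = Gd⁴/(8D³N_a) = (78.1×10³ × 11.5⁴) / (8 × 59.0³ × 4)
  = 1.36597e+09 / 6.57213e+06 = 207.84 N/mm

208 kN/m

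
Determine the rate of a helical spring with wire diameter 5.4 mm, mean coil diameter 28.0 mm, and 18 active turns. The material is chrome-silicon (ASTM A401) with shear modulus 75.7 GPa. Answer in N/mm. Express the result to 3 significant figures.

k = Gd⁴/(8D³N_a) = (75.7×10³ × 5.4⁴) / (8 × 28.0³ × 18)
  = 6.43681e+07 / 3.16109e+06 = 20.363 N/mm

20.4 N/mm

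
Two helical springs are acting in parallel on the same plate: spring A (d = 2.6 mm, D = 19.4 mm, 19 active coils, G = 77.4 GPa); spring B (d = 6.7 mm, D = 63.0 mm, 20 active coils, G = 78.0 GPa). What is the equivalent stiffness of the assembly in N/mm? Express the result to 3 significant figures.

7.12 N/mm

k_A = Gd⁴/(8D³N_a) = (77.4×10³)(2.6⁴)/(8·19.4³·19) = 3.187 N/mm
k_B = Gd⁴/(8D³N_a) = (78.0×10³)(6.7⁴)/(8·63.0³·20) = 3.9287 N/mm
Parallel: k_eq = 3.187 + 3.9287 = 7.1158 N/mm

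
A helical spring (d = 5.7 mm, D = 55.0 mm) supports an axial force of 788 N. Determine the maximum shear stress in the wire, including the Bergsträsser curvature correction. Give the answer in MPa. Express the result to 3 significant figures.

Spring index C = D/d = 55.0/5.7 = 9.6491
K_B = (4C+2)/(4C−3) = 40.596/35.596 = 1.1405
τ₀ = 8FD/(πd³) = 8·788·55.0/(π·5.7³) = 346720/581.8 = 595.94 MPa
τ_max = K·τ₀ = 1.1405 × 595.94 = 679.65 MPa

680 MPa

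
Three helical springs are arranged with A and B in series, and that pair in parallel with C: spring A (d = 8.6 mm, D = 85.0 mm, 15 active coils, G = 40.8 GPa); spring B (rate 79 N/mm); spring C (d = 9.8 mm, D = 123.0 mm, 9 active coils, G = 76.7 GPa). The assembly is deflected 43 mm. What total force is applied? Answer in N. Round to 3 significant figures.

k_A = Gd⁴/(8D³N_a) = (40.8×10³)(8.6⁴)/(8·85.0³·15) = 3.0284 N/mm
k_C = Gd⁴/(8D³N_a) = (76.7×10³)(9.8⁴)/(8·123.0³·9) = 5.2802 N/mm
Springs A,B series: k_AB = 1/(1/3.0284+1/79) = 2.9166 N/mm; parallel with C: k_eq = 2.9166+5.2802 = 8.1968 N/mm
F = k_eq·δ = 8.1968·43 = 352.46 N

352 N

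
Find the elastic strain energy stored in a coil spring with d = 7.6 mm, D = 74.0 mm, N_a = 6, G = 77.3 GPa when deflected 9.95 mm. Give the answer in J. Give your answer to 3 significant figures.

0.656 J

k = Gd⁴/(8D³N_a) = (77.3×10³)(7.6⁴)/(8·74.0³·6) = 13.259 N/mm
U = ½kδ² = 0.5 × 13.259 × 9.95² = 656.32 N·mm = 0.65632 J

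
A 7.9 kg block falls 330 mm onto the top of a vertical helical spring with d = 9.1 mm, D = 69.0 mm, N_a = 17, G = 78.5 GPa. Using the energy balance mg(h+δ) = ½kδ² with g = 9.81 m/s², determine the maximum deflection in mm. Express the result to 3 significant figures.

71.9 mm

k = Gd⁴/(8D³N_a) = (78.5×10³)(9.1⁴)/(8·69.0³·17) = 12.049 N/mm
W = mg = 7.9 × 9.81 = 77.499 N
½kδ² − Wδ − Wh = 0 → δ = (W + √(W² + 2kWh))/k
δ = (77.499 + √(6006.1 + 616296))/12.049 = (77.499 + 788.86)/12.049 = 71.903 mm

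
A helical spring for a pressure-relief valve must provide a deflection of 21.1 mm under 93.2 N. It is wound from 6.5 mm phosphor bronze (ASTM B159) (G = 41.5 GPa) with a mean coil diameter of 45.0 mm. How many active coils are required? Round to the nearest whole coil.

Required rate k = F/δ = 93.2/21.1 = 4.4171 N/mm
N_a = Gd⁴/(8D³k) = (41.5×10³ × 6.5⁴)/(8 × 45.0³ × 4.4171)
    = 7.40801e+07 / 3.22004e+06 = 23.01 → 23 coils

23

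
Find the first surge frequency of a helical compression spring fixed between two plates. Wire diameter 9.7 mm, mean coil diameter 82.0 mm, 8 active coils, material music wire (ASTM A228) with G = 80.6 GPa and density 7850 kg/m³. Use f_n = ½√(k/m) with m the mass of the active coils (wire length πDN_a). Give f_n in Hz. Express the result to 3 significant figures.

k = Gd⁴/(8D³N_a) = (80.6×10³)(9.7⁴)/(8·82.0³·8) = 20.221 N/mm = 20221 N/m
Wire length L = πDN_a = π·82.0·8 = 2060.9 mm
m = ρ·(πd²/4)·L = 7850 × 73.898×10⁻⁶ m² × 2.0609 m = 1.1955 kg
f_n = ½√(k/m) = 0.5·√(20221/1.1955) = 0.5·√(16914) = 65.027 Hz

65.0 Hz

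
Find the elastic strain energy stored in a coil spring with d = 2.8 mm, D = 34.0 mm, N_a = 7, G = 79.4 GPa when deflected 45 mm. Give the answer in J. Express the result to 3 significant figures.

2.25 J

k = Gd⁴/(8D³N_a) = (79.4×10³)(2.8⁴)/(8·34.0³·7) = 2.2173 N/mm
U = ½kδ² = 0.5 × 2.2173 × 45² = 2245 N·mm = 2.245 J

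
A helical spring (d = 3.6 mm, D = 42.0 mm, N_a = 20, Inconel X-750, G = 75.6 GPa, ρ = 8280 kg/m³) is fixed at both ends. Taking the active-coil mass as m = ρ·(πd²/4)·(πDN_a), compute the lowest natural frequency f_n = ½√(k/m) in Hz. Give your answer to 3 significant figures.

34.7 Hz

k = Gd⁴/(8D³N_a) = (75.6×10³)(3.6⁴)/(8·42.0³·20) = 1.0712 N/mm = 1071.2 N/m
Wire length L = πDN_a = π·42.0·20 = 2638.9 mm
m = ρ·(πd²/4)·L = 8280 × 10.179×10⁻⁶ m² × 2.6389 m = 0.22241 kg
f_n = ½√(k/m) = 0.5·√(1071.2/0.22241) = 0.5·√(4816.3) = 34.7 Hz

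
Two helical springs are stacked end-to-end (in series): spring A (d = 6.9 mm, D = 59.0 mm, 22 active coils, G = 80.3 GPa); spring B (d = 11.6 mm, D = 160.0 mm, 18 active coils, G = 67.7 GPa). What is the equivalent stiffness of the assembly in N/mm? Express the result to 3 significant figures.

1.47 N/mm

k_A = Gd⁴/(8D³N_a) = (80.3×10³)(6.9⁴)/(8·59.0³·22) = 5.0355 N/mm
k_B = Gd⁴/(8D³N_a) = (67.7×10³)(11.6⁴)/(8·160.0³·18) = 2.0783 N/mm
Series: 1/k_eq = 1/5.0355 + 1/2.0783 = 0.67976; k_eq = 1.4711 N/mm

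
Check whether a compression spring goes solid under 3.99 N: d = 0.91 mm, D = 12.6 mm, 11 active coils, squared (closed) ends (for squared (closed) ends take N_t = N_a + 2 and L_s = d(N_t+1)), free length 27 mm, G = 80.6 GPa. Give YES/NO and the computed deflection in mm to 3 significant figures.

k = Gd⁴/(8D³N_a) = (80.6×10³)(0.91⁴)/(8·12.6³·11) = 0.31398 N/mm
N_t = 13; L_s = 0.91·14 = 12.74 mm; δ_solid = L₀ − L_s = 27 − 12.74 = 14.26 mm
δ = F/k = 3.99/0.31398 = 12.708 mm
δ < δ_solid → spring does not go solid

NO, δ = 12.7 mm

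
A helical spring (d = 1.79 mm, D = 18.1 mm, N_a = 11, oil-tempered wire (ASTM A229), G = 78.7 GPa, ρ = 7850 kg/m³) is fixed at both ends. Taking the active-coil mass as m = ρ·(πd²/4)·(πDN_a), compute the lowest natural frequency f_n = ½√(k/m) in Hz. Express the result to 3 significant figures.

k = Gd⁴/(8D³N_a) = (78.7×10³)(1.79⁴)/(8·18.1³·11) = 1.5483 N/mm = 1548.3 N/m
Wire length L = πDN_a = π·18.1·11 = 625.49 mm
m = ρ·(πd²/4)·L = 7850 × 2.5165×10⁻⁶ m² × 0.62549 m = 0.012356 kg
f_n = ½√(k/m) = 0.5·√(1548.3/0.012356) = 0.5·√(1.2531e+05) = 176.99 Hz

177 Hz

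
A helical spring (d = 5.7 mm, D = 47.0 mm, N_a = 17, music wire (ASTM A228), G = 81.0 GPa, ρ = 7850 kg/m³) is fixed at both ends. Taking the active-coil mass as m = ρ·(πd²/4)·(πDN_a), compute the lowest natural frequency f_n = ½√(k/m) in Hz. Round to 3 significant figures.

k = Gd⁴/(8D³N_a) = (81.0×10³)(5.7⁴)/(8·47.0³·17) = 6.0555 N/mm = 6055.5 N/m
Wire length L = πDN_a = π·47.0·17 = 2510.1 mm
m = ρ·(πd²/4)·L = 7850 × 25.518×10⁻⁶ m² × 2.5101 m = 0.50281 kg
f_n = ½√(k/m) = 0.5·√(6055.5/0.50281) = 0.5·√(12043) = 54.871 Hz

54.9 Hz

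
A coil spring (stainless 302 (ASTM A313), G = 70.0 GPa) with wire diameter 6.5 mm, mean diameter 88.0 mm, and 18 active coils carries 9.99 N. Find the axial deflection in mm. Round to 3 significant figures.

k = Gd⁴/(8D³N_a) = (70.0×10³)(6.5⁴)/(8·88.0³·18) = 1.2733 N/mm
δ = F/k = 9.99 / 1.2733 = 7.8456 mm

7.85 mm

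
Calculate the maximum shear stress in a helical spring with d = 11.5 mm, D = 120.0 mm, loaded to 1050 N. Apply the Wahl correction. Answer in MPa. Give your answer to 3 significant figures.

240 MPa

Spring index C = D/d = 120.0/11.5 = 10.4348
K_W = (4C−1)/(4C−4) + 0.615/C = 40.739/37.739 + 0.0589 = 1.1384
τ₀ = 8FD/(πd³) = 8·1050·120.0/(π·11.5³) = 1.008e+06/4778 = 210.97 MPa
τ_max = K·τ₀ = 1.1384 × 210.97 = 240.17 MPa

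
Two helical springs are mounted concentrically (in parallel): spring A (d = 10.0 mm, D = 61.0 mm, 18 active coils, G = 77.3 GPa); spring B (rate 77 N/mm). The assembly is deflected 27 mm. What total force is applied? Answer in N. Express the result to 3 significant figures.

k_A = Gd⁴/(8D³N_a) = (77.3×10³)(10.0⁴)/(8·61.0³·18) = 23.65 N/mm
Parallel: k_eq = 23.65 + 77 = 100.65 N/mm
F = k_eq·δ = 100.65·27 = 2717.5 N

2720 N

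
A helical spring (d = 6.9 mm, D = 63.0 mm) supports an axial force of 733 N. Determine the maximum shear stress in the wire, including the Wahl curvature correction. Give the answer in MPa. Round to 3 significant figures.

Spring index C = D/d = 63.0/6.9 = 9.1304
K_W = (4C−1)/(4C−4) + 0.615/C = 35.522/32.522 + 0.0674 = 1.1596
τ₀ = 8FD/(πd³) = 8·733·63.0/(π·6.9³) = 369432/1032 = 357.96 MPa
τ_max = K·τ₀ = 1.1596 × 357.96 = 415.09 MPa

415 MPa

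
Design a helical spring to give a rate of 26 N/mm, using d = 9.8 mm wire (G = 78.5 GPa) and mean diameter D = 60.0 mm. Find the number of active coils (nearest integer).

N_a = Gd⁴/(8D³k) = (78.5×10³ × 9.8⁴)/(8 × 60.0³ × 26)
    = 7.24059e+08 / 4.4928e+07 = 16.12 → 16 coils

16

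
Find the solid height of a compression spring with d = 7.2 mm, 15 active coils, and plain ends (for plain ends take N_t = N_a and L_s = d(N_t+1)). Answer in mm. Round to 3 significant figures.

plain ends: N_t = N_a = 15
L_s = d·(N_t+1) = 7.2 × 16 = 115.2 mm

115 mm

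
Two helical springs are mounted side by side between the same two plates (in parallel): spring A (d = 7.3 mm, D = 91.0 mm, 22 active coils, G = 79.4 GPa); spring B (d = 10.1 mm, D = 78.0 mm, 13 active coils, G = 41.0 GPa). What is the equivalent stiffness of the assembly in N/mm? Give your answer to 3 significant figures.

10.3 N/mm

k_A = Gd⁴/(8D³N_a) = (79.4×10³)(7.3⁴)/(8·91.0³·22) = 1.7001 N/mm
k_B = Gd⁴/(8D³N_a) = (41.0×10³)(10.1⁴)/(8·78.0³·13) = 8.6447 N/mm
Parallel: k_eq = 1.7001 + 8.6447 = 10.345 N/mm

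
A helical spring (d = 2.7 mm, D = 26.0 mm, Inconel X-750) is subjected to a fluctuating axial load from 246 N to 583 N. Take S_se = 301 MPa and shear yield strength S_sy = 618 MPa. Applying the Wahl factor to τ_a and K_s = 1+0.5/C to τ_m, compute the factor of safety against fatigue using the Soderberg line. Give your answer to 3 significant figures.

C = D/d = 26.0/2.7 = 9.6296; K_W = (4C−1)/(4C−4)+0.615/C = 1.1508; K_s = 1+0.5/C = 1.0519
F_a = (F_max−F_min)/2 = 168.5 N; F_m = (F_max+F_min)/2 = 414.5 N
τ_a = K_W·8F_aD/(πd³) = 1.1508 × 566.79 = 652.25 MPa
τ_m = K_s·8F_mD/(πd³) = 1.0519 × 1394.3 = 1466.7 MPa
Soderberg: 1/n_f = τ_a/S_se + τ_m/S_sy = 652.25/301 + 1466.7/618 = 2.16694 + 2.37324 = 4.5402
n_f = 1/4.5402 = 0.2203

0.220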